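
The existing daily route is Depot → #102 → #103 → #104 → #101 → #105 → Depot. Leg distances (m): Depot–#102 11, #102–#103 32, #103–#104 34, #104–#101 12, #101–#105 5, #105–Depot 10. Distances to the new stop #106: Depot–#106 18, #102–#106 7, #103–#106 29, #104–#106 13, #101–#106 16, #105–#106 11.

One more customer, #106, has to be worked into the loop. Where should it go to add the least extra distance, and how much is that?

+4 m — insert #106 between #102 and #103.

Insertion cost between consecutive stops i–j is d(i,#106) + d(#106,j) − d(i,j):
  between Depot and #102: 18 + 7 − 11 = 14
  between #102 and #103: 7 + 29 − 32 = 4
  between #103 and #104: 29 + 13 − 34 = 8
  between #104 and #101: 13 + 16 − 12 = 17
  between #101 and #105: 16 + 11 − 5 = 22
  between #105 and Depot: 11 + 18 − 10 = 19
Cheapest insertion is between #102 and #103, adding 4.
New total = 104 + 4 = 108.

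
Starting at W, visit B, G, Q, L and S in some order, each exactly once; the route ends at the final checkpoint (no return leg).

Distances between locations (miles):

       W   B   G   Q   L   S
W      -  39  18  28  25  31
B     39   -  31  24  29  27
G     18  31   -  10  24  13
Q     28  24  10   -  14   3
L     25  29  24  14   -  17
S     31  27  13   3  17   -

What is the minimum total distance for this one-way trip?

There are 5! = 120 possible orderings.
W - B - G - Q - L - S: 39+31+10+14+17 = 111
W - B - G - Q - S - L: 39+31+10+3+17 = 100
W - B - G - L - Q - S: 39+31+24+14+3 = 111
W - B - G - L - S - Q: 39+31+24+17+3 = 114
W - B - G - S - Q - L: 39+31+13+3+14 = 100
W - B - G - S - L - Q: 39+31+13+17+14 = 114
W - B - Q - G - L - S: 39+24+10+24+17 = 114
W - B - Q - G - S - L: 39+24+10+13+17 = 103
W - B - Q - L - G - S: 39+24+14+24+13 = 114
W - B - Q - L - S - G: 39+24+14+17+13 = 107
W - B - Q - S - G - L: 39+24+3+13+24 = 103
W - B - Q - S - L - G: 39+24+3+17+24 = 107
W - B - L - G - Q - S: 39+29+24+10+3 = 105
W - B - L - G - S - Q: 39+29+24+13+3 = 108
… (106 more)
W - G - Q - S - L - B: 18+10+3+17+29 = 77  ← best
The minimum is 77.
One shortest path: W → G → Q → S → L → B.

Minimum one-way distance = 77 miles.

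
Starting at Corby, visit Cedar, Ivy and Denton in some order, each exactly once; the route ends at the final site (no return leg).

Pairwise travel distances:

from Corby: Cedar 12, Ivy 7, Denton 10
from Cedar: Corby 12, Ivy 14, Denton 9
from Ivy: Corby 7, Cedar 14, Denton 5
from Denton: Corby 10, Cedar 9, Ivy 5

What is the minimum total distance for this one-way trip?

Minimum one-way distance = 21.

There are 3! = 6 possible orderings.
Corby → Cedar → Ivy → Denton: 12+14+5 = 31
Corby → Cedar → Denton → Ivy: 12+9+5 = 26
Corby → Ivy → Cedar → Denton: 7+14+9 = 30
Corby → Ivy → Denton → Cedar: 7+5+9 = 21
Corby → Denton → Cedar → Ivy: 10+9+14 = 33
Corby → Denton → Ivy → Cedar: 10+5+14 = 29
The minimum is 21.
One shortest path: Corby → Ivy → Denton → Cedar.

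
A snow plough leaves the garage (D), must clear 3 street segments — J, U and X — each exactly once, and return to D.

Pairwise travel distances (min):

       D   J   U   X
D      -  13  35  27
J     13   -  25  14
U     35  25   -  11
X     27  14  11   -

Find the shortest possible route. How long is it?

There are 3 distinct closed tours to check (reversals are equivalent).
D - J - U - X - D: 13+25+11+27 = 76
D - J - X - U - D: 13+14+11+35 = 73
D - U - J - X - D: 35+25+14+27 = 101
The minimum is 73.
One optimal route: D → J → X → U → D (or its reverse).

73 min — the shortest possible round trip.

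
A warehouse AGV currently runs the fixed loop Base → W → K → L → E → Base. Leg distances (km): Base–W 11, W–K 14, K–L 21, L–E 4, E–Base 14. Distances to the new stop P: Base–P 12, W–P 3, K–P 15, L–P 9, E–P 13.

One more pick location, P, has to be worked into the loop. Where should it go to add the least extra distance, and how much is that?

+3 km — insert P between K and L.

Insertion cost between consecutive stops i–j is d(i,P) + d(P,j) − d(i,j):
  between Base and W: 12 + 3 − 11 = 4
  between W and K: 3 + 15 − 14 = 4
  between K and L: 15 + 9 − 21 = 3
  between L and E: 9 + 13 − 4 = 18
  between E and Base: 13 + 12 − 14 = 11
Cheapest insertion is between K and L, adding 3.
New total = 64 + 3 = 67.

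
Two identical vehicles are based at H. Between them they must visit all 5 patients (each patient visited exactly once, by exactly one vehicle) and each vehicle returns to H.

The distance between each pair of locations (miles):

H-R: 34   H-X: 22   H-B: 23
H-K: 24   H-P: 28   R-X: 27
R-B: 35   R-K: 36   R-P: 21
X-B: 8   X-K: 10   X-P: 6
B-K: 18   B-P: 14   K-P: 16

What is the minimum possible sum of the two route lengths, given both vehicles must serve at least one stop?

Try each way of splitting the stops between the two vehicles (each non-empty) and, for each split, find the best tour for each vehicle:
  {R} + {X, B, K, P}: 68 + 77 = 145
  {X} + {R, B, K, P}: 44 + 111 = 155
  {R, X} + {B, K, P}: 83 + 77 = 160
  {B} + {R, X, K, P}: 46 + 95 = 141
  {R, B} + {X, K, P}: 92 + 68 = 160
  {X, B} + {R, K, P}: 53 + 95 = 148
  … (15 splits in total)
  {K} + {R, X, B, P}: 48 + 92 = 140  ← best
Best: vehicle 1 H → K → H = 48; vehicle 2 H → R → P → X → B → H = 92; combined 140.

140 miles — the smallest possible combined total.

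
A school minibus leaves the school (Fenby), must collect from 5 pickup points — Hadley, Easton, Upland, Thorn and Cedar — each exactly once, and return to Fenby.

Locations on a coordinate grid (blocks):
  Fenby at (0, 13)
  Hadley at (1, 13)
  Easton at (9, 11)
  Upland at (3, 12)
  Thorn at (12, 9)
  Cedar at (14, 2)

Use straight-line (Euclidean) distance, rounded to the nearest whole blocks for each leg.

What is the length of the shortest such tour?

There are 60 distinct closed tours to check (reversals are equivalent).
Fenby → Hadley → Easton → Upland → Thorn → Cedar → Fenby: 1+8+6+9+7+18 = 49
Fenby → Hadley → Easton → Upland → Cedar → Thorn → Fenby: 1+8+6+15+7+13 = 50
Fenby → Hadley → Easton → Thorn → Upland → Cedar → Fenby: 1+8+4+9+15+18 = 55
Fenby → Hadley → Easton → Thorn → Cedar → Upland → Fenby: 1+8+4+7+15+3 = 38
Fenby → Hadley → Easton → Cedar → Upland → Thorn → Fenby: 1+8+10+15+9+13 = 56
Fenby → Hadley → Easton → Cedar → Thorn → Upland → Fenby: 1+8+10+7+9+3 = 38
Fenby → Hadley → Upland → Easton → Thorn → Cedar → Fenby: 1+2+6+4+7+18 = 38
Fenby → Hadley → Upland → Easton → Cedar → Thorn → Fenby: 1+2+6+10+7+13 = 39
Fenby → Hadley → Upland → Thorn → Easton → Cedar → Fenby: 1+2+9+4+10+18 = 44
Fenby → Hadley → Upland → Thorn → Cedar → Easton → Fenby: 1+2+9+7+10+9 = 38
Fenby → Hadley → Upland → Cedar → Easton → Thorn → Fenby: 1+2+15+10+4+13 = 45
Fenby → Hadley → Upland → Cedar → Thorn → Easton → Fenby: 1+2+15+7+4+9 = 38
Fenby → Hadley → Thorn → Easton → Upland → Cedar → Fenby: 1+12+4+6+15+18 = 56
Fenby → Hadley → Thorn → Easton → Cedar → Upland → Fenby: 1+12+4+10+15+3 = 45
… (46 more)
The minimum is 38.
One optimal route: Fenby → Hadley → Easton → Thorn → Cedar → Upland → Fenby (or its reverse).

Shortest round trip = 38 blocks.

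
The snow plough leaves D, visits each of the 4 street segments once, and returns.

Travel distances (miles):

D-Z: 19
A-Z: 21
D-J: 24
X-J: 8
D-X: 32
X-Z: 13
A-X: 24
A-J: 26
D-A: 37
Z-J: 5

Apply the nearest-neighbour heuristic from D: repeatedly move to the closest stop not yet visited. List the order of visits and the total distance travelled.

D → [Z:19 / J:24 / X:32 / A:37] → Z (19)
Z → [J:5 / X:13 / A:21] → J (5)
J → [X:8 / A:26] → X (8)
X → [A:24] → A (24)
Return A→D: 37.
Total = 19 + 5 + 8 + 24 + 37 = 93.

93 miles along D → Z → J → X → A → D.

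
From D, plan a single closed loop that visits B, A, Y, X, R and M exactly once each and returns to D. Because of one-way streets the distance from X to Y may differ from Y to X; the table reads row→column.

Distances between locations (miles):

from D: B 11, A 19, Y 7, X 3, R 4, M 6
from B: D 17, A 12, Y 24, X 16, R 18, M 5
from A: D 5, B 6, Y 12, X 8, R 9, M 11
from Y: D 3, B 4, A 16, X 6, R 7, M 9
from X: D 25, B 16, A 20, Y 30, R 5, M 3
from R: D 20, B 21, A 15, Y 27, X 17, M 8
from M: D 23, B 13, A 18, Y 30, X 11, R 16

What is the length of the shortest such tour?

D - B - A - Y - X - R - M - D: 11+12+12+6+5+8+23 = 77
D - B - A - Y - X - M - R - D: 11+12+12+6+3+16+20 = 80
D - B - A - Y - R - X - M - D: 11+12+12+7+17+3+23 = 85
D - B - A - Y - R - M - X - D: 11+12+12+7+8+11+25 = 86
D - B - A - Y - M - X - R - D: 11+12+12+9+11+5+20 = 80
D - B - A - Y - M - R - X - D: 11+12+12+9+16+17+25 = 102
D - B - A - X - Y - R - M - D: 11+12+8+30+7+8+23 = 99
D - B - A - X - Y - M - R - D: 11+12+8+30+9+16+20 = 106
… (712 more)
D - Y - B - M - X - R - A - D: 7+4+5+11+5+15+5 = 52  ← best
The minimum is 52.
One optimal route: D → Y → B → M → X → R → A → D.

52 miles — the shortest possible round trip.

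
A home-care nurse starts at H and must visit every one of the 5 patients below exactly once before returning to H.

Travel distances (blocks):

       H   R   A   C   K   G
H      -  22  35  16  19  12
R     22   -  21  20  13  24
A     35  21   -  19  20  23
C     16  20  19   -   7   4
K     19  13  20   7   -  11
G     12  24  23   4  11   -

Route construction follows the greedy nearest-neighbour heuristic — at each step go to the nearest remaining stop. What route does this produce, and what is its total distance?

Nearest-neighbour total = 92 blocks; route H → G → C → K → R → A → H.

From H: distances to unvisited — G=12, C=16, K=19, R=22, A=35. Nearest is G (12).
From G: distances to unvisited — C=4, K=11, A=23, R=24. Nearest is C (4).
From C: distances to unvisited — K=7, A=19, R=20. Nearest is K (7).
From K: distances to unvisited — R=13, A=20. Nearest is R (13).
From R: distances to unvisited — A=21. Nearest is A (21).
Return A→H: 35.
Total = 12 + 4 + 7 + 13 + 21 + 35 = 92.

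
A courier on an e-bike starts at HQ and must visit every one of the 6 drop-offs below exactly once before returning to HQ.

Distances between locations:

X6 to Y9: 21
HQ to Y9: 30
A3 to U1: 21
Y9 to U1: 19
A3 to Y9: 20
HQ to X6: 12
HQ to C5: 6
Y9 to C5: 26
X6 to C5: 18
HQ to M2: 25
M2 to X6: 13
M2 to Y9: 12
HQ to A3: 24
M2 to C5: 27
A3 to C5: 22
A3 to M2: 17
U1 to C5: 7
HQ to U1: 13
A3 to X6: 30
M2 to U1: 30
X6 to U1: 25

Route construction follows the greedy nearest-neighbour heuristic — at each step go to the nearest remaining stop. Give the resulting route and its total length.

At HQ the remaining stops are C5 6, X6 12, U1 13, A3 24, M2 25, Y9 30; go to C5.
At C5 the remaining stops are U1 7, X6 18, A3 22, Y9 26, M2 27; go to U1.
At U1 the remaining stops are Y9 19, A3 21, X6 25, M2 30; go to Y9.
At Y9 the remaining stops are M2 12, A3 20, X6 21; go to M2.
At M2 the remaining stops are X6 13, A3 17; go to X6.
At X6 the remaining stops are A3 30; go to A3.
Return A3→HQ: 24.
Total = 6 + 7 + 19 + 12 + 13 + 30 + 24 = 111.

Nearest-neighbour total = 111; route HQ → C5 → U1 → Y9 → M2 → X6 → A3 → HQ.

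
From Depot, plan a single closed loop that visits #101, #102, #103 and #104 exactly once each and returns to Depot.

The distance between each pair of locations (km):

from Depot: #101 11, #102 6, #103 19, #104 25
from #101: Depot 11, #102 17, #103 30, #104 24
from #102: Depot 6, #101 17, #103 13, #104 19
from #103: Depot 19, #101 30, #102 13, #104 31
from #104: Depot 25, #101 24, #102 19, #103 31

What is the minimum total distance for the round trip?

Shortest round trip = 85 km.

With 4 stops there are 4!/2 = 12 distinct round trips (a route and its reverse cost the same).
Depot-#101-#102-#103-#104-Depot: 11+17+13+31+25 = 97
Depot-#101-#102-#104-#103-Depot: 11+17+19+31+19 = 97
Depot-#101-#103-#102-#104-Depot: 11+30+13+19+25 = 98
Depot-#101-#103-#104-#102-Depot: 11+30+31+19+6 = 97
Depot-#101-#104-#102-#103-Depot: 11+24+19+13+19 = 86
Depot-#101-#104-#103-#102-Depot: 11+24+31+13+6 = 85
Depot-#102-#101-#103-#104-Depot: 6+17+30+31+25 = 109
Depot-#102-#101-#104-#103-Depot: 6+17+24+31+19 = 97
Depot-#102-#103-#101-#104-Depot: 6+13+30+24+25 = 98
Depot-#102-#104-#101-#103-Depot: 6+19+24+30+19 = 98
Depot-#103-#101-#102-#104-Depot: 19+30+17+19+25 = 110
Depot-#103-#102-#101-#104-Depot: 19+13+17+24+25 = 98
The minimum is 85.
One optimal route: Depot → #101 → #104 → #103 → #102 → Depot (or its reverse).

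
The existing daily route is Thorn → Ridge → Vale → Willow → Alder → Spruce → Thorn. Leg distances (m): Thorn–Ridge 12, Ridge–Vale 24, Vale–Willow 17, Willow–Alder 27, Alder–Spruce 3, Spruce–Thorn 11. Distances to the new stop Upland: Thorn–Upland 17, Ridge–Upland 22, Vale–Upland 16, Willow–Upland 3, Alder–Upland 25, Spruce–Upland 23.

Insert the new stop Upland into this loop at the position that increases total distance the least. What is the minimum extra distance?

Adding 1 m by placing Upland on the Willow–Alder leg.

Insertion cost between consecutive stops i–j is d(i,Upland) + d(Upland,j) − d(i,j):
  between Thorn and Ridge: 17 + 22 − 12 = 27
  between Ridge and Vale: 22 + 16 − 24 = 14
  between Vale and Willow: 16 + 3 − 17 = 2
  between Willow and Alder: 3 + 25 − 27 = 1
  between Alder and Spruce: 25 + 23 − 3 = 45
  between Spruce and Thorn: 23 + 17 − 11 = 29
Cheapest insertion is between Willow and Alder, adding 1.
New total = 94 + 1 = 95.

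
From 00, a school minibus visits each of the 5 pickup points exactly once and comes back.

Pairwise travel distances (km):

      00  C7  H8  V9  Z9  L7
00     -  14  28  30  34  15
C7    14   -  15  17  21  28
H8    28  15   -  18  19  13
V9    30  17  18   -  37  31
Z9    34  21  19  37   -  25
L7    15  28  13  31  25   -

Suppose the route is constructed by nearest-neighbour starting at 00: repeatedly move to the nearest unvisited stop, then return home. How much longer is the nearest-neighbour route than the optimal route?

Excess over optimum: 26 km.

00: C7=14, L7=15, H8=28, V9=30, Z9=34 ⇒ C7
C7: H8=15, V9=17, Z9=21, L7=28 ⇒ H8
H8: L7=13, V9=18, Z9=19 ⇒ L7
L7: Z9=25, V9=31 ⇒ Z9
Z9: V9=37 ⇒ V9
NN route 00 → C7 → H8 → L7 → Z9 → V9 → 00 costs 134.
Optimal: 00 → C7 → V9 → H8 → Z9 → L7 → 00 costs 108 (by enumerating all 60 distinct tours).
Excess = 134 − 108 = 26.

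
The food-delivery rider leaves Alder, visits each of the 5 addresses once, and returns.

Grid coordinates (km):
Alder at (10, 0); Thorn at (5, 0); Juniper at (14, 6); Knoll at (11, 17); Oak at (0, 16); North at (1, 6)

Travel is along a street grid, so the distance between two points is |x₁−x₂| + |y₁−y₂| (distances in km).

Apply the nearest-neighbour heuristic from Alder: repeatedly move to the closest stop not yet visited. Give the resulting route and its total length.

62 km along Alder → Thorn → North → Oak → Knoll → Juniper → Alder.

At Alder the remaining stops are Thorn 5, Juniper 10, North 15, Knoll 18, Oak 26; go to Thorn.
At Thorn the remaining stops are North 10, Juniper 15, Oak 21, Knoll 23; go to North.
At North the remaining stops are Oak 11, Juniper 13, Knoll 21; go to Oak.
At Oak the remaining stops are Knoll 12, Juniper 24; go to Knoll.
At Knoll the remaining stops are Juniper 14; go to Juniper.
Return Juniper→Alder: 10.
Total = 5 + 10 + 11 + 12 + 14 + 10 = 62.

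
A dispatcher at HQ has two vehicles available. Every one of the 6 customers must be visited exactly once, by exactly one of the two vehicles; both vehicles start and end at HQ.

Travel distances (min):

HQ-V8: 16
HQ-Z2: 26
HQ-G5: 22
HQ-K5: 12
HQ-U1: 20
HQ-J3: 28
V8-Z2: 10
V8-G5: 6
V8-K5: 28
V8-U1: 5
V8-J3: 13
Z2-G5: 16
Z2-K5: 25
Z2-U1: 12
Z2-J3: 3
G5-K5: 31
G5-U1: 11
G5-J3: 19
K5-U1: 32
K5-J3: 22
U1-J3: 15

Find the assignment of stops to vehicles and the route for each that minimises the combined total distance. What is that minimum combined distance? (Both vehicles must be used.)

Minimum combined distance: 100 min.

Check every non-empty split of the stops between the two vehicles; for each half take its own optimal tour:
  {V8} + {Z2, G5, K5, U1, J3}: 32 + 82 = 114
  {Z2} + {V8, G5, K5, U1, J3}: 52 + 82 = 134
  {V8, Z2} + {G5, K5, U1, J3}: 52 + 82 = 134
  {G5} + {V8, Z2, K5, U1, J3}: 44 + 70 = 114
  {V8, G5} + {Z2, K5, U1, J3}: 44 + 69 = 113
  {Z2, G5} + {V8, K5, U1, J3}: 64 + 70 = 134
  … (31 splits in total)
  {K5} + {V8, Z2, G5, U1, J3}: 24 + 76 = 100  ← best
Best: vehicle 1 HQ → K5 → HQ = 24; vehicle 2 HQ → V8 → G5 → Z2 → J3 → U1 → HQ = 76; combined 100.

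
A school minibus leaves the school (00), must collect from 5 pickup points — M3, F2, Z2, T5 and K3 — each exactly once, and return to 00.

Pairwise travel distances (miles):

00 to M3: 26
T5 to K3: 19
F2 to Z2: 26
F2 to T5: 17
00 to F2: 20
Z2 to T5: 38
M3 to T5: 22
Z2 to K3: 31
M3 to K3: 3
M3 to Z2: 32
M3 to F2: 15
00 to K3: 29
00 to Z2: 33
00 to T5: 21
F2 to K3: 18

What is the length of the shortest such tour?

Shortest round trip = 117 miles.

There are 60 distinct closed tours to check (reversals are equivalent).
00→M3→F2→Z2→T5→K3→00: 26+15+26+38+19+29 = 153
00→M3→F2→Z2→K3→T5→00: 26+15+26+31+19+21 = 138
00→M3→F2→T5→Z2→K3→00: 26+15+17+38+31+29 = 156
00→M3→F2→T5→K3→Z2→00: 26+15+17+19+31+33 = 141
00→M3→F2→K3→Z2→T5→00: 26+15+18+31+38+21 = 149
00→M3→F2→K3→T5→Z2→00: 26+15+18+19+38+33 = 149
00→M3→Z2→F2→T5→K3→00: 26+32+26+17+19+29 = 149
00→M3→Z2→F2→K3→T5→00: 26+32+26+18+19+21 = 142
00→M3→Z2→T5→F2→K3→00: 26+32+38+17+18+29 = 160
00→M3→Z2→T5→K3→F2→00: 26+32+38+19+18+20 = 153
00→M3→Z2→K3→F2→T5→00: 26+32+31+18+17+21 = 145
00→M3→Z2→K3→T5→F2→00: 26+32+31+19+17+20 = 145
00→M3→T5→F2→Z2→K3→00: 26+22+17+26+31+29 = 151
00→M3→T5→F2→K3→Z2→00: 26+22+17+18+31+33 = 147
… (46 more)
00→Z2→F2→M3→K3→T5→00: 33+26+15+3+19+21 = 117  ← best
The minimum is 117.
One optimal route: 00 → Z2 → F2 → M3 → K3 → T5 → 00 (or its reverse).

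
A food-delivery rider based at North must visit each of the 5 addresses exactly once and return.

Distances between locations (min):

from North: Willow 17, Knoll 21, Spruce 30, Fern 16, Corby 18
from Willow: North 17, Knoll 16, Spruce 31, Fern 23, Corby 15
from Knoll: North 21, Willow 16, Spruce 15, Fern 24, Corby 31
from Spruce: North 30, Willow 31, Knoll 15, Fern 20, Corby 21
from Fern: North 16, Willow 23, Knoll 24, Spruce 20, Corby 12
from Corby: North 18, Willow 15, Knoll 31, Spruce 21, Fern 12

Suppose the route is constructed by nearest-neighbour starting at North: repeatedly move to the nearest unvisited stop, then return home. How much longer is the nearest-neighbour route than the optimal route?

7 min longer than the optimal tour.

From North: Fern=16, Willow=17, Corby=18, Knoll=21, Spruce=30 → choose Fern (16).
From Fern: Corby=12, Spruce=20, Willow=23, Knoll=24 → choose Corby (12).
From Corby: Willow=15, Spruce=21, Knoll=31 → choose Willow (15).
From Willow: Knoll=16, Spruce=31 → choose Knoll (16).
From Knoll: Spruce=15 → choose Spruce (15).
NN route North → Fern → Corby → Willow → Knoll → Spruce → North costs 104.
Optimal: North → Willow → Knoll → Spruce → Corby → Fern → North costs 97 (by enumerating all 60 distinct tours).
Excess = 104 − 97 = 7.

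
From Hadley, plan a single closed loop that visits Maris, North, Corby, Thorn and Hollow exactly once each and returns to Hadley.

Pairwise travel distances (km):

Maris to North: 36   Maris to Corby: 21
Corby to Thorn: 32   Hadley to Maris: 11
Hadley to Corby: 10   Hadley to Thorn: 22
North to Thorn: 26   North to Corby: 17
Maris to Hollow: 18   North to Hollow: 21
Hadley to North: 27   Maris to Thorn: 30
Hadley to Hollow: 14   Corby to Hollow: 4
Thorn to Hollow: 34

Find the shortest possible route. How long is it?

With 5 stops there are 5!/2 = 60 distinct round trips (a route and its reverse cost the same).
Hadley → Maris → North → Corby → Thorn → Hollow → Hadley: 11+36+17+32+34+14 = 144
Hadley → Maris → North → Corby → Hollow → Thorn → Hadley: 11+36+17+4+34+22 = 124
Hadley → Maris → North → Thorn → Corby → Hollow → Hadley: 11+36+26+32+4+14 = 123
Hadley → Maris → North → Thorn → Hollow → Corby → Hadley: 11+36+26+34+4+10 = 121
Hadley → Maris → North → Hollow → Corby → Thorn → Hadley: 11+36+21+4+32+22 = 126
Hadley → Maris → North → Hollow → Thorn → Corby → Hadley: 11+36+21+34+32+10 = 144
Hadley → Maris → Corby → North → Thorn → Hollow → Hadley: 11+21+17+26+34+14 = 123
Hadley → Maris → Corby → North → Hollow → Thorn → Hadley: 11+21+17+21+34+22 = 126
Hadley → Maris → Corby → Thorn → North → Hollow → Hadley: 11+21+32+26+21+14 = 125
Hadley → Maris → Corby → Thorn → Hollow → North → Hadley: 11+21+32+34+21+27 = 146
Hadley → Maris → Corby → Hollow → North → Thorn → Hadley: 11+21+4+21+26+22 = 105
Hadley → Maris → Corby → Hollow → Thorn → North → Hadley: 11+21+4+34+26+27 = 123
Hadley → Maris → Thorn → North → Corby → Hollow → Hadley: 11+30+26+17+4+14 = 102
Hadley → Maris → Thorn → North → Hollow → Corby → Hadley: 11+30+26+21+4+10 = 102
… (46 more)
Hadley → Maris → Hollow → Corby → North → Thorn → Hadley: 11+18+4+17+26+22 = 98  ← best
The minimum is 98.
One optimal route: Hadley → Maris → Hollow → Corby → North → Thorn → Hadley (or its reverse).

Minimum total distance: 98 km.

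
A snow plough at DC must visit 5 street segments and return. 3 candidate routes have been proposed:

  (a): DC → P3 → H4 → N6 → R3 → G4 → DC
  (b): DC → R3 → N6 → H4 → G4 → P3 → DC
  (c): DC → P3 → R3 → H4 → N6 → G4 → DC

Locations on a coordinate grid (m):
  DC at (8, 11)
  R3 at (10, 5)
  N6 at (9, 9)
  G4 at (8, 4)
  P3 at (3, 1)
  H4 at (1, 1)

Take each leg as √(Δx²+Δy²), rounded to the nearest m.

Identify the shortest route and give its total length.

(a): 11 + 2 + 11 + 4 + 2 + 7 = 37
(b): 6 + 4 + 11 + 8 + 6 + 11 = 46
(c): 11 + 8 + 10 + 11 + 5 + 7 = 52

37 m — (a) is the shortest.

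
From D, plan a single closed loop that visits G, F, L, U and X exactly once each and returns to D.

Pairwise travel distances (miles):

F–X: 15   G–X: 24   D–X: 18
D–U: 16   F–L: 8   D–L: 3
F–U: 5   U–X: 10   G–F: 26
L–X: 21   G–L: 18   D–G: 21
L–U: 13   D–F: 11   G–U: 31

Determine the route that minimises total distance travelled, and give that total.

D→G→F→L→U→X→D: 21+26+8+13+10+18 = 96
D→G→F→L→X→U→D: 21+26+8+21+10+16 = 102
D→G→F→U→L→X→D: 21+26+5+13+21+18 = 104
D→G→F→U→X→L→D: 21+26+5+10+21+3 = 86
D→G→F→X→L→U→D: 21+26+15+21+13+16 = 112
D→G→F→X→U→L→D: 21+26+15+10+13+3 = 88
D→G→L→F→U→X→D: 21+18+8+5+10+18 = 80
D→G→L→F→X→U→D: 21+18+8+15+10+16 = 88
D→G→L→U→F→X→D: 21+18+13+5+15+18 = 90
D→G→L→U→X→F→D: 21+18+13+10+15+11 = 88
D→G→L→X→F→U→D: 21+18+21+15+5+16 = 96
D→G→L→X→U→F→D: 21+18+21+10+5+11 = 86
D→G→U→F→L→X→D: 21+31+5+8+21+18 = 104
D→G→U→F→X→L→D: 21+31+5+15+21+3 = 96
… (46 more)
D→G→X→U→F→L→D: 21+24+10+5+8+3 = 71  ← best
The minimum is 71.
One optimal route: D → G → X → U → F → L → D (or its reverse).

71 miles — the shortest possible round trip.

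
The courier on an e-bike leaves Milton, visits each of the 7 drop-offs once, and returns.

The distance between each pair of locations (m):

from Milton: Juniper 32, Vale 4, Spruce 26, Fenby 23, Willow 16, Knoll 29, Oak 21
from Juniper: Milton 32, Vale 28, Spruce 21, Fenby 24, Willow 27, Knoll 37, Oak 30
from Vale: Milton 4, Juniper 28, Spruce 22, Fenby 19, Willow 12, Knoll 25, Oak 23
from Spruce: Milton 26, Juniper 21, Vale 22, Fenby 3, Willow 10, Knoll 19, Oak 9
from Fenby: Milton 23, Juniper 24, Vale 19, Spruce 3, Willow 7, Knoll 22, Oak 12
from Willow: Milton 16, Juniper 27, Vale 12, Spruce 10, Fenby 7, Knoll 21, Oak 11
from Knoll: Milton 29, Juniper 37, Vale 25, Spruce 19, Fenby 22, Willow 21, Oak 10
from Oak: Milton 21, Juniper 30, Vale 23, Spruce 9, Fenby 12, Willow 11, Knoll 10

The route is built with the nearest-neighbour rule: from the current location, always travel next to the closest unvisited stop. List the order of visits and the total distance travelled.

From Milton: distances to unvisited — Vale=4, Willow=16, Oak=21, Fenby=23, Spruce=26, Knoll=29, Juniper=32. Nearest is Vale (4).
From Vale: distances to unvisited — Willow=12, Fenby=19, Spruce=22, Oak=23, Knoll=25, Juniper=28. Nearest is Willow (12).
From Willow: distances to unvisited — Fenby=7, Spruce=10, Oak=11, Knoll=21, Juniper=27. Nearest is Fenby (7).
From Fenby: distances to unvisited — Spruce=3, Oak=12, Knoll=22, Juniper=24. Nearest is Spruce (3).
From Spruce: distances to unvisited — Oak=9, Knoll=19, Juniper=21. Nearest is Oak (9).
From Oak: distances to unvisited — Knoll=10, Juniper=30. Nearest is Knoll (10).
From Knoll: distances to unvisited — Juniper=37. Nearest is Juniper (37).
Return Juniper→Milton: 32.
Total = 4 + 12 + 7 + 3 + 9 + 10 + 37 + 32 = 114.

114 m along Milton → Vale → Willow → Fenby → Spruce → Oak → Knoll → Juniper → Milton.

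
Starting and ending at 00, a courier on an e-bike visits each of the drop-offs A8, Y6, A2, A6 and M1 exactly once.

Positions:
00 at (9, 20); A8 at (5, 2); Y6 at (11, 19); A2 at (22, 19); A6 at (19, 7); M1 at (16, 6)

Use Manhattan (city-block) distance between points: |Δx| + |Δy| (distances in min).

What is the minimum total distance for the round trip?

70 min — the shortest possible round trip.

00 → A8 → Y6 → A2 → A6 → M1 → 00: 22+23+11+15+4+21 = 96
00 → A8 → Y6 → A2 → M1 → A6 → 00: 22+23+11+19+4+23 = 102
00 → A8 → Y6 → A6 → A2 → M1 → 00: 22+23+20+15+19+21 = 120
00 → A8 → Y6 → A6 → M1 → A2 → 00: 22+23+20+4+19+14 = 102
00 → A8 → Y6 → M1 → A2 → A6 → 00: 22+23+18+19+15+23 = 120
00 → A8 → Y6 → M1 → A6 → A2 → 00: 22+23+18+4+15+14 = 96
00 → A8 → A2 → Y6 → A6 → M1 → 00: 22+34+11+20+4+21 = 112
00 → A8 → A2 → Y6 → M1 → A6 → 00: 22+34+11+18+4+23 = 112
00 → A8 → A2 → A6 → Y6 → M1 → 00: 22+34+15+20+18+21 = 130
00 → A8 → A2 → A6 → M1 → Y6 → 00: 22+34+15+4+18+3 = 96
00 → A8 → A2 → M1 → Y6 → A6 → 00: 22+34+19+18+20+23 = 136
00 → A8 → A2 → M1 → A6 → Y6 → 00: 22+34+19+4+20+3 = 102
00 → A8 → A6 → Y6 → A2 → M1 → 00: 22+19+20+11+19+21 = 112
00 → A8 → A6 → Y6 → M1 → A2 → 00: 22+19+20+18+19+14 = 112
… (46 more)
00 → A8 → M1 → A6 → A2 → Y6 → 00: 22+15+4+15+11+3 = 70  ← best
The minimum is 70.
One optimal route: 00 → A8 → M1 → A6 → A2 → Y6 → 00 (or its reverse).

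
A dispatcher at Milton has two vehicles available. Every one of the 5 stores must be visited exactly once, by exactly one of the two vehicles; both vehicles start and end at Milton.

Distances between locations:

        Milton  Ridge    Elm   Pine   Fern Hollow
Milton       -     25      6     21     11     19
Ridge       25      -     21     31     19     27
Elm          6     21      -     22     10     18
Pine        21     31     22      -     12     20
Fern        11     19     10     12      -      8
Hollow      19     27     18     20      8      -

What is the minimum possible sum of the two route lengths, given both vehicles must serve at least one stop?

Try each way of splitting the stops between the two vehicles (each non-empty) and, for each split, find the best tour for each vehicle:
  {Ridge} + {Elm, Pine, Fern, Hollow}: 50 + 65 = 115
  {Elm} + {Ridge, Pine, Fern, Hollow}: 12 + 93 = 105
  {Ridge, Elm} + {Pine, Fern, Hollow}: 52 + 60 = 112
  {Pine} + {Ridge, Elm, Fern, Hollow}: 42 + 73 = 115
  {Ridge, Pine} + {Elm, Fern, Hollow}: 77 + 43 = 120
  {Elm, Pine} + {Ridge, Fern, Hollow}: 49 + 71 = 120
  … (15 splits in total)
Best: vehicle 1 Milton → Elm → Milton = 12; vehicle 2 Milton → Ridge → Fern → Hollow → Pine → Milton = 93; combined 105.

Minimum combined distance: 105.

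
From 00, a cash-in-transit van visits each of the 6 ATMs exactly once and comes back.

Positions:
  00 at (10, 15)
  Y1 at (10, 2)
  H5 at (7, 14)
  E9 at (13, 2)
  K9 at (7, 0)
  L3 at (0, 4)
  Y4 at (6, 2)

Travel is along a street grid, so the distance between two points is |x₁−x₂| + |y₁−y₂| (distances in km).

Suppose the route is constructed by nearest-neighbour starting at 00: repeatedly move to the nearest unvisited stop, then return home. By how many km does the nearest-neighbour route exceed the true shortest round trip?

From 00: H5=4, Y1=13, E9=16, Y4=17, K9=18, L3=21 → choose H5 (4).
From H5: Y4=13, K9=14, Y1=15, L3=17, E9=18 → choose Y4 (13).
From Y4: K9=3, Y1=4, E9=7, L3=8 → choose K9 (3).
From K9: Y1=5, E9=8, L3=11 → choose Y1 (5).
From Y1: E9=3, L3=12 → choose E9 (3).
From E9: L3=15 → choose L3 (15).
NN route 00 → H5 → Y4 → K9 → Y1 → E9 → L3 → 00 costs 64.
Optimal: 00 → Y1 → E9 → K9 → Y4 → L3 → H5 → 00 costs 56 (by enumerating all 360 distinct tours).
Excess = 64 − 56 = 8.

Excess over optimum: 8 km.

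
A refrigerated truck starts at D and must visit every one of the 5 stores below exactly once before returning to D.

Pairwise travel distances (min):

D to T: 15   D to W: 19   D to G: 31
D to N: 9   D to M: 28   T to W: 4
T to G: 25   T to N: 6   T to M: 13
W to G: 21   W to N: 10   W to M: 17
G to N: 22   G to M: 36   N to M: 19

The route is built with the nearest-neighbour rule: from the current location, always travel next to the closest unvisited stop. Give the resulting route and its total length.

103 min along D → N → T → W → M → G → D.

D → [N:9 / T:15 / W:19 / M:28 / G:31] → N (9)
N → [T:6 / W:10 / M:19 / G:22] → T (6)
T → [W:4 / M:13 / G:25] → W (4)
W → [M:17 / G:21] → M (17)
M → [G:36] → G (36)
Return G→D: 31.
Total = 9 + 6 + 4 + 17 + 36 + 31 = 103.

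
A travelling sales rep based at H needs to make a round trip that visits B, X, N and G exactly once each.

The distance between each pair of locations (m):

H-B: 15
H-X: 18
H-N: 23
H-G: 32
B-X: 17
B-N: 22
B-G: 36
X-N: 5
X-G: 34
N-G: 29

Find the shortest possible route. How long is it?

98 m — the shortest possible round trip.

H-B-X-N-G-H: 15+17+5+29+32 = 98
H-B-X-G-N-H: 15+17+34+29+23 = 118
H-B-N-X-G-H: 15+22+5+34+32 = 108
H-B-N-G-X-H: 15+22+29+34+18 = 118
H-B-G-X-N-H: 15+36+34+5+23 = 113
H-B-G-N-X-H: 15+36+29+5+18 = 103
H-X-B-N-G-H: 18+17+22+29+32 = 118
H-X-B-G-N-H: 18+17+36+29+23 = 123
H-X-N-B-G-H: 18+5+22+36+32 = 113
H-X-G-B-N-H: 18+34+36+22+23 = 133
H-N-B-X-G-H: 23+22+17+34+32 = 128
H-N-X-B-G-H: 23+5+17+36+32 = 113
The minimum is 98.
One optimal route: H → B → X → N → G → H (or its reverse).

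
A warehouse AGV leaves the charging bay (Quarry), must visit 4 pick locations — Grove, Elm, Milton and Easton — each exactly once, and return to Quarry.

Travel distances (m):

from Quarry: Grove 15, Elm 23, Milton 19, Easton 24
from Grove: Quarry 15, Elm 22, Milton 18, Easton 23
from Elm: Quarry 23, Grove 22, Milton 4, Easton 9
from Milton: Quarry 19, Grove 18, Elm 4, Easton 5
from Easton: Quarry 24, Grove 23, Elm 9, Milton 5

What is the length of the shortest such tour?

70 m — the shortest possible round trip.

Quarry → Grove → Elm → Milton → Easton → Quarry: 15+22+4+5+24 = 70
Quarry → Grove → Elm → Easton → Milton → Quarry: 15+22+9+5+19 = 70
Quarry → Grove → Milton → Elm → Easton → Quarry: 15+18+4+9+24 = 70
Quarry → Grove → Milton → Easton → Elm → Quarry: 15+18+5+9+23 = 70
Quarry → Grove → Easton → Elm → Milton → Quarry: 15+23+9+4+19 = 70
Quarry → Grove → Easton → Milton → Elm → Quarry: 15+23+5+4+23 = 70
Quarry → Elm → Grove → Milton → Easton → Quarry: 23+22+18+5+24 = 92
Quarry → Elm → Grove → Easton → Milton → Quarry: 23+22+23+5+19 = 92
Quarry → Elm → Milton → Grove → Easton → Quarry: 23+4+18+23+24 = 92
Quarry → Elm → Easton → Grove → Milton → Quarry: 23+9+23+18+19 = 92
Quarry → Milton → Grove → Elm → Easton → Quarry: 19+18+22+9+24 = 92
Quarry → Milton → Elm → Grove → Easton → Quarry: 19+4+22+23+24 = 92
The minimum is 70.
One optimal route: Quarry → Grove → Elm → Milton → Easton → Quarry (or its reverse).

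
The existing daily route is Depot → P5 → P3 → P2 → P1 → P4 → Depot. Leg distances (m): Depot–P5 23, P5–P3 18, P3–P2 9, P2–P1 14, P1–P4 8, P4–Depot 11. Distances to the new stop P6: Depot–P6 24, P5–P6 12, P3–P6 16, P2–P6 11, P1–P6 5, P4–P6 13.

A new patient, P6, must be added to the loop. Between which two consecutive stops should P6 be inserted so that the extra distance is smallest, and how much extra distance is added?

+2 m — insert P6 between P2 and P1.

Insertion cost between consecutive stops i–j is d(i,P6) + d(P6,j) − d(i,j):
  between Depot and P5: 24 + 12 − 23 = 13
  between P5 and P3: 12 + 16 − 18 = 10
  between P3 and P2: 16 + 11 − 9 = 18
  between P2 and P1: 11 + 5 − 14 = 2
  between P1 and P4: 5 + 13 − 8 = 10
  between P4 and Depot: 13 + 24 − 11 = 26
Cheapest insertion is between P2 and P1, adding 2.
New total = 83 + 2 = 85.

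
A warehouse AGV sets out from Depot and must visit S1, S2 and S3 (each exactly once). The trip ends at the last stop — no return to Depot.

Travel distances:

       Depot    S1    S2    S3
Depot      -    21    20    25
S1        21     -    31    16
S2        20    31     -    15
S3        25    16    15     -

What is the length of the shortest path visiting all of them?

There are 3! = 6 possible orderings.
Depot→S1→S2→S3: 21+31+15 = 67
Depot→S1→S3→S2: 21+16+15 = 52
Depot→S2→S1→S3: 20+31+16 = 67
Depot→S2→S3→S1: 20+15+16 = 51
Depot→S3→S1→S2: 25+16+31 = 72
Depot→S3→S2→S1: 25+15+31 = 71
The minimum is 51.
One shortest path: Depot → S2 → S3 → S1.

51 — the minimum one-way total.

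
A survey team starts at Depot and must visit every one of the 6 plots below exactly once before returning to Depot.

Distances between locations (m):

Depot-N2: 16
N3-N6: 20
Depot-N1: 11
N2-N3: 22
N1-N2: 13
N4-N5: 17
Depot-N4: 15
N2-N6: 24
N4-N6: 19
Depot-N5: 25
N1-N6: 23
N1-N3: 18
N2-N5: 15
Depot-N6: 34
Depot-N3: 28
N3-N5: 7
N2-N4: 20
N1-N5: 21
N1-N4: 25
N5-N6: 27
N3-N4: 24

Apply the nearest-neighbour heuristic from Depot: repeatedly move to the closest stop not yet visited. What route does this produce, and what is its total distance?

Depot → [N1:11 / N4:15 / N2:16 / N5:25 / N3:28 / N6:34] → N1 (11)
N1 → [N2:13 / N3:18 / N5:21 / N6:23 / N4:25] → N2 (13)
N2 → [N5:15 / N4:20 / N3:22 / N6:24] → N5 (15)
N5 → [N3:7 / N4:17 / N6:27] → N3 (7)
N3 → [N6:20 / N4:24] → N6 (20)
N6 → [N4:19] → N4 (19)
Return N4→Depot: 15.
Total = 11 + 13 + 15 + 7 + 20 + 19 + 15 = 100.

100 m along Depot → N1 → N2 → N5 → N3 → N6 → N4 → Depot.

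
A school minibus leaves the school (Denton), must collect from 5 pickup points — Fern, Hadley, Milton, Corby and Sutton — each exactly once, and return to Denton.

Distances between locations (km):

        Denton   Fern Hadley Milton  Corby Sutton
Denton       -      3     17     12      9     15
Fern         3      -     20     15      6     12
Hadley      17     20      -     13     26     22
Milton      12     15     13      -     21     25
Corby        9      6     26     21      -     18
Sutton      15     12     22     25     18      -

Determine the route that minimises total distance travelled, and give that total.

Shortest round trip = 74 km.

With 5 stops there are 5!/2 = 60 distinct round trips (a route and its reverse cost the same).
Denton - Fern - Hadley - Milton - Corby - Sutton - Denton: 3+20+13+21+18+15 = 90
Denton - Fern - Hadley - Milton - Sutton - Corby - Denton: 3+20+13+25+18+9 = 88
Denton - Fern - Hadley - Corby - Milton - Sutton - Denton: 3+20+26+21+25+15 = 110
Denton - Fern - Hadley - Corby - Sutton - Milton - Denton: 3+20+26+18+25+12 = 104
Denton - Fern - Hadley - Sutton - Milton - Corby - Denton: 3+20+22+25+21+9 = 100
Denton - Fern - Hadley - Sutton - Corby - Milton - Denton: 3+20+22+18+21+12 = 96
Denton - Fern - Milton - Hadley - Corby - Sutton - Denton: 3+15+13+26+18+15 = 90
Denton - Fern - Milton - Hadley - Sutton - Corby - Denton: 3+15+13+22+18+9 = 80
Denton - Fern - Milton - Corby - Hadley - Sutton - Denton: 3+15+21+26+22+15 = 102
Denton - Fern - Milton - Corby - Sutton - Hadley - Denton: 3+15+21+18+22+17 = 96
Denton - Fern - Milton - Sutton - Hadley - Corby - Denton: 3+15+25+22+26+9 = 100
Denton - Fern - Milton - Sutton - Corby - Hadley - Denton: 3+15+25+18+26+17 = 104
Denton - Fern - Corby - Hadley - Milton - Sutton - Denton: 3+6+26+13+25+15 = 88
Denton - Fern - Corby - Hadley - Sutton - Milton - Denton: 3+6+26+22+25+12 = 94
… (46 more)
Denton - Fern - Corby - Sutton - Hadley - Milton - Denton: 3+6+18+22+13+12 = 74  ← best
The minimum is 74.
One optimal route: Denton → Fern → Corby → Sutton → Hadley → Milton → Denton (or its reverse).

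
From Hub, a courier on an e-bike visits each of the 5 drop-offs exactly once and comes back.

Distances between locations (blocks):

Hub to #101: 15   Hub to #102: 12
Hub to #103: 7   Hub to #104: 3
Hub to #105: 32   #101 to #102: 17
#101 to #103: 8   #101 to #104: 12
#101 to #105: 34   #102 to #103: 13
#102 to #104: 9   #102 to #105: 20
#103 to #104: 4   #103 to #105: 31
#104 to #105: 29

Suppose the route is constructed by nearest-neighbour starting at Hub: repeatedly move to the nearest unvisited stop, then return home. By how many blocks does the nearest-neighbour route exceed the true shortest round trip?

Hub: #104=3, #103=7, #102=12, #101=15, #105=32 ⇒ #104
#104: #103=4, #102=9, #101=12, #105=29 ⇒ #103
#103: #101=8, #102=13, #105=31 ⇒ #101
#101: #102=17, #105=34 ⇒ #102
#102: #105=20 ⇒ #105
NN route Hub → #104 → #103 → #101 → #102 → #105 → Hub costs 84.
Optimal: Hub → #102 → #105 → #101 → #103 → #104 → Hub costs 81 (by enumerating all 60 distinct tours).
Excess = 84 − 81 = 3.

3 blocks longer than the optimal tour.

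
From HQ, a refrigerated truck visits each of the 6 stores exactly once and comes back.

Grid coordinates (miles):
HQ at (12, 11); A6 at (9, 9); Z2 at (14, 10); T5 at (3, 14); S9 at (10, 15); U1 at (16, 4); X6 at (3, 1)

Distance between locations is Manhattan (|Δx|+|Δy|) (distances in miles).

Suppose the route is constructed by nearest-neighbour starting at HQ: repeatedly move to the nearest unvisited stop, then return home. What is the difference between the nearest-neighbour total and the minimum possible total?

The nearest-neighbour route is 4 miles longer than optimal.

HQ: Z2=3, A6=5, S9=6, U1=11, T5=12, X6=19 ⇒ Z2
Z2: A6=6, U1=8, S9=9, T5=15, X6=20 ⇒ A6
A6: S9=7, T5=11, U1=12, X6=14 ⇒ S9
S9: T5=8, U1=17, X6=21 ⇒ T5
T5: X6=13, U1=23 ⇒ X6
X6: U1=16 ⇒ U1
NN route HQ → Z2 → A6 → S9 → T5 → X6 → U1 → HQ costs 64.
Optimal: HQ → A6 → S9 → T5 → X6 → U1 → Z2 → HQ costs 60 (by enumerating all 360 distinct tours).
Excess = 64 − 60 = 4.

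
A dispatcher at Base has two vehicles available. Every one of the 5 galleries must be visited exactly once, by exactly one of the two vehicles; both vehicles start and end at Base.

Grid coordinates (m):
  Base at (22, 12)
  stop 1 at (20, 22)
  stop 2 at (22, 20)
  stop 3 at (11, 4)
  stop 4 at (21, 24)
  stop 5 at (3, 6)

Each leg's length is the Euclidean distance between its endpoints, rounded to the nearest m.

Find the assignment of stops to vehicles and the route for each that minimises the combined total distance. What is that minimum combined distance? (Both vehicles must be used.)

Minimum combined distance: 66 m.

Try each way of splitting the stops between the two vehicles (each non-empty) and, for each split, find the best tour for each vehicle:
  {stop 1} + {stop 2, stop 3, stop 4, stop 5}: 20 + 59 = 79
  {stop 2} + {stop 1, stop 3, stop 4, stop 5}: 16 + 59 = 75
  {stop 1, stop 2} + {stop 3, stop 4, stop 5}: 21 + 59 = 80
  {stop 3} + {stop 1, stop 2, stop 4, stop 5}: 28 + 57 = 85
  {stop 1, stop 3} + {stop 2, stop 4, stop 5}: 44 + 57 = 101
  {stop 2, stop 3} + {stop 1, stop 4, stop 5}: 41 + 57 = 98
  … (15 splits in total)
  {stop 1, stop 2, stop 4} + {stop 3, stop 5}: 24 + 42 = 66  ← best
Best: vehicle 1 Base → stop 1 → stop 4 → stop 2 → Base = 24; vehicle 2 Base → stop 3 → stop 5 → Base = 42; combined 66.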